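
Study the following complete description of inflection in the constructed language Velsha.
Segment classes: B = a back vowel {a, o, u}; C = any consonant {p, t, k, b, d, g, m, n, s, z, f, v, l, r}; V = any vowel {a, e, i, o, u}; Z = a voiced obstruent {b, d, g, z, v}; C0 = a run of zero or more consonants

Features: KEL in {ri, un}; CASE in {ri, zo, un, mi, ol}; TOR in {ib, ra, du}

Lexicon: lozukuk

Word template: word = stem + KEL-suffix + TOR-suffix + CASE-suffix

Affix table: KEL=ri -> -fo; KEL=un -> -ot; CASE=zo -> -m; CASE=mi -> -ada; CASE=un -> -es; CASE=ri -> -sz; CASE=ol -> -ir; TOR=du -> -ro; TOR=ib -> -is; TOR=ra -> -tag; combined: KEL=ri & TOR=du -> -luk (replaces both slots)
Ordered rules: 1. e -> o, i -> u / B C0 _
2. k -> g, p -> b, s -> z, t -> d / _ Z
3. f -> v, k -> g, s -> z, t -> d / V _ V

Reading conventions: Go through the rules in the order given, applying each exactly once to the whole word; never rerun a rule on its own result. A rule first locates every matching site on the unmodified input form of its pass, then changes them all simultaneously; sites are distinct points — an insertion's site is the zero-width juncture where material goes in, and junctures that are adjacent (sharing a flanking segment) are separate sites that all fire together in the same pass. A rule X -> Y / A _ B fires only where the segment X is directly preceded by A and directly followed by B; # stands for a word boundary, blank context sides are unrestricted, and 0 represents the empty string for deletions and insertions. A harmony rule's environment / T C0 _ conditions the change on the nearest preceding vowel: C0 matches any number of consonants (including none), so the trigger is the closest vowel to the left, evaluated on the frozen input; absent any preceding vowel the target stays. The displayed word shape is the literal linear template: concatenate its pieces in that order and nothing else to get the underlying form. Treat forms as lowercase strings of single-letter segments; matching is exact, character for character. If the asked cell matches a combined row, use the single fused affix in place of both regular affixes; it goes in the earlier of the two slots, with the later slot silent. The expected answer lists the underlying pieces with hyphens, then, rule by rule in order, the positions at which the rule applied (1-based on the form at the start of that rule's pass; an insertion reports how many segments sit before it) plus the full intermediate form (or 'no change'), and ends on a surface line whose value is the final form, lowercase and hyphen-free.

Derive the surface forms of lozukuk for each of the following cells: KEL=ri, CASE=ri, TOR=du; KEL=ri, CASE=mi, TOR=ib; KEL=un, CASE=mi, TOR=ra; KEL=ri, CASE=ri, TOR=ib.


cell KEL=ri, CASE=ri, TOR=du:
underlying: lozukuk-luk-sz
1. e -> o, i -> u / B C0 _: no change
2. k -> g, p -> b, s -> z, t -> d / _ Z: fires at position(s) 11: lozukuklukzz
3. f -> v, k -> g, s -> z, t -> d / V _ V: fires at position(s) 5: lozuguklukzz
surface: lozuguklukzz

cell KEL=ri, CASE=mi, TOR=ib:
underlying: lozukuk-fo-is-ada
1. e -> o, i -> u / B C0 _: fires at position(s) 10: lozukukfousada
2. k -> g, p -> b, s -> z, t -> d / _ Z: no change
3. f -> v, k -> g, s -> z, t -> d / V _ V: fires at position(s) 5, 11: lozugukfouzada
surface: lozugukfouzada

cell KEL=un, CASE=mi, TOR=ra:
underlying: lozukuk-ot-tag-ada
1. e -> o, i -> u / B C0 _: no change
2. k -> g, p -> b, s -> z, t -> d / _ Z: no change
3. f -> v, k -> g, s -> z, t -> d / V _ V: fires at position(s) 5, 7: lozugugottagada
surface: lozugugottagada

cell KEL=ri, CASE=ri, TOR=ib:
underlying: lozukuk-fo-is-sz
1. e -> o, i -> u / B C0 _: fires at position(s) 10: lozukukfoussz
2. k -> g, p -> b, s -> z, t -> d / _ Z: fires at position(s) 12: lozukukfouszz
3. f -> v, k -> g, s -> z, t -> d / V _ V: fires at position(s) 5: lozugukfouszz
surface: lozugukfouszz


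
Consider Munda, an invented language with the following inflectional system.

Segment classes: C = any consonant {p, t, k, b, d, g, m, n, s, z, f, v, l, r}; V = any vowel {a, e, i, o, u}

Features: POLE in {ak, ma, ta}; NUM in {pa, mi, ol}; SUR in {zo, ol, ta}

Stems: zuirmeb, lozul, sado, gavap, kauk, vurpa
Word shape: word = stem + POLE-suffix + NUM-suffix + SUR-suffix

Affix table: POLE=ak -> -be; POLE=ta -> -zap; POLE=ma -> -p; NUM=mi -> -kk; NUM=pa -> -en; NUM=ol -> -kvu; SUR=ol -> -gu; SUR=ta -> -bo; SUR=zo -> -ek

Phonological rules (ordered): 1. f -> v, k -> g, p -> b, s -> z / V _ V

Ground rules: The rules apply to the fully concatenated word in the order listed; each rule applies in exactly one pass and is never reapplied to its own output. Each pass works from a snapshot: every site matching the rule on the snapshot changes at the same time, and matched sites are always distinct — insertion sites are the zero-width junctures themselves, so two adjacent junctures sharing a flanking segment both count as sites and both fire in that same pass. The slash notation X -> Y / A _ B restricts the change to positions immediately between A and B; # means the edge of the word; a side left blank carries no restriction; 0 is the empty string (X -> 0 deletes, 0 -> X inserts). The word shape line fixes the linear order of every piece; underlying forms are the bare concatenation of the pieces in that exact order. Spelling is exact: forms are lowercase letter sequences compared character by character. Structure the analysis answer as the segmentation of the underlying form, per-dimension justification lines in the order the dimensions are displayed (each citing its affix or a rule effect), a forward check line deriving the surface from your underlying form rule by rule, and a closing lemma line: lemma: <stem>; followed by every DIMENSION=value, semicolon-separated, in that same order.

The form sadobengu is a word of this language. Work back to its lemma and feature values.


underlying: sado-p-en-gu
POLE=ma - signalled by the affix -p
NUM=pa - signalled by the affix -en
SUR=ol - signalled by the affix -gu
check: sadopengu -> sadobengu
lemma: sado; POLE=ma; NUM=pa; SUR=ol


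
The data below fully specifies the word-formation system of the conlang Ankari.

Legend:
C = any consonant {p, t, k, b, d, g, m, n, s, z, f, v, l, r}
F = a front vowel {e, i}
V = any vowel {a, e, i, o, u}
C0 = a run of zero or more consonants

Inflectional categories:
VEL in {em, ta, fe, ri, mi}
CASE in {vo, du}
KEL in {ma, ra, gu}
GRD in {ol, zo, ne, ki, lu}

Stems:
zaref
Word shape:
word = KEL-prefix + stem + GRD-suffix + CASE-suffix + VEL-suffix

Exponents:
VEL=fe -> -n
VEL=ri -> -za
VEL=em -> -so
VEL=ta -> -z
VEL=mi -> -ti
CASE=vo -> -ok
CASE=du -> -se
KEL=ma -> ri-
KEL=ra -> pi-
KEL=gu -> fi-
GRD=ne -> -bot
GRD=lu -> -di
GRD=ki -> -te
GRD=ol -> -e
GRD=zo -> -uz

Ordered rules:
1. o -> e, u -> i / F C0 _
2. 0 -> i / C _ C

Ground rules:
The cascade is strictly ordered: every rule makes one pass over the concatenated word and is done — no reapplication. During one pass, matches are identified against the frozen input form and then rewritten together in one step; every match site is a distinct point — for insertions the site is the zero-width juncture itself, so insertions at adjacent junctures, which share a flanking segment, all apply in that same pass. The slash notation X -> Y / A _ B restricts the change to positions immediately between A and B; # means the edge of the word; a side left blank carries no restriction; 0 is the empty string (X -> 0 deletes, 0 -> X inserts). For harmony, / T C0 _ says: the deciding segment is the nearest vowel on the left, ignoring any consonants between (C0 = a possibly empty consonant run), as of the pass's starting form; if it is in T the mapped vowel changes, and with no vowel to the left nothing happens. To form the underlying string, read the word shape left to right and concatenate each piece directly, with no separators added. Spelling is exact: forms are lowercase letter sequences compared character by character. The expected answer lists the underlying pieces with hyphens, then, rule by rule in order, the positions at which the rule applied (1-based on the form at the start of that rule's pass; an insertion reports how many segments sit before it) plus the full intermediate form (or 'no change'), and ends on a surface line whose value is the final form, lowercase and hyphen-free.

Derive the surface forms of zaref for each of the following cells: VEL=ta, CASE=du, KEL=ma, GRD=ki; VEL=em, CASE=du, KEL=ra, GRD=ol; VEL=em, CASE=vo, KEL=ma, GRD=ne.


cell VEL=ta, CASE=du, KEL=ma, GRD=ki:
underlying: ri-zaref-te-se-z
1. o -> e, u -> i / F C0 _: no change
2. 0 -> i / C _ C: inserts after position(s) 7: rizarefitesez
surface: rizarefitesez

cell VEL=em, CASE=du, KEL=ra, GRD=ol:
underlying: pi-zaref-e-se-so
1. o -> e, u -> i / F C0 _: fires at position(s) 12: pizarefesese
2. 0 -> i / C _ C: no change
surface: pizarefesese

cell VEL=em, CASE=vo, KEL=ma, GRD=ne:
underlying: ri-zaref-bot-ok-so
1. o -> e, u -> i / F C0 _: fires at position(s) 9: rizarefbetokso
2. 0 -> i / C _ C: inserts after position(s) 7, 12: rizarefibetokiso
surface: rizarefibetokiso


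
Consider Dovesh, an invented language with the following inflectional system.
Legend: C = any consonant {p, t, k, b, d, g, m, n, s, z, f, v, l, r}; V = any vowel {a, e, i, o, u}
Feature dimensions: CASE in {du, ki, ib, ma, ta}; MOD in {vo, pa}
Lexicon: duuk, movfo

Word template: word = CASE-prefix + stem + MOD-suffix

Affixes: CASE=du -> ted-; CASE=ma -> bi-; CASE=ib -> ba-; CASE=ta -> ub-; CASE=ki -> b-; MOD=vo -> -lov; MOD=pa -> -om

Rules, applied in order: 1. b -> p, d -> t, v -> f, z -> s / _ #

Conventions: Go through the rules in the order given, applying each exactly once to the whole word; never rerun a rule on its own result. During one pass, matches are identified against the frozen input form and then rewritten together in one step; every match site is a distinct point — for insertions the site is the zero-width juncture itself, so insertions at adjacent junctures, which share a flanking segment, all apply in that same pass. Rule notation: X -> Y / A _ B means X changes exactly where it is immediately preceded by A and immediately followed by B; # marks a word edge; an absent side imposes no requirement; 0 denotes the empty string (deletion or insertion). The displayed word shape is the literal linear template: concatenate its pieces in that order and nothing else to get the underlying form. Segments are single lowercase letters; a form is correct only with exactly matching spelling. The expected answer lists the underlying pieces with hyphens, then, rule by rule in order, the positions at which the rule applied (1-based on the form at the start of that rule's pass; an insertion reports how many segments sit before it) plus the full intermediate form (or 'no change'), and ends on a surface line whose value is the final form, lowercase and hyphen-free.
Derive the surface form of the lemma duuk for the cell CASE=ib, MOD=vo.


underlying: ba-duuk-lov
1. b -> p, d -> t, v -> f, z -> s / _ #: fires at position(s) 9: baduuklof
surface: baduuklof


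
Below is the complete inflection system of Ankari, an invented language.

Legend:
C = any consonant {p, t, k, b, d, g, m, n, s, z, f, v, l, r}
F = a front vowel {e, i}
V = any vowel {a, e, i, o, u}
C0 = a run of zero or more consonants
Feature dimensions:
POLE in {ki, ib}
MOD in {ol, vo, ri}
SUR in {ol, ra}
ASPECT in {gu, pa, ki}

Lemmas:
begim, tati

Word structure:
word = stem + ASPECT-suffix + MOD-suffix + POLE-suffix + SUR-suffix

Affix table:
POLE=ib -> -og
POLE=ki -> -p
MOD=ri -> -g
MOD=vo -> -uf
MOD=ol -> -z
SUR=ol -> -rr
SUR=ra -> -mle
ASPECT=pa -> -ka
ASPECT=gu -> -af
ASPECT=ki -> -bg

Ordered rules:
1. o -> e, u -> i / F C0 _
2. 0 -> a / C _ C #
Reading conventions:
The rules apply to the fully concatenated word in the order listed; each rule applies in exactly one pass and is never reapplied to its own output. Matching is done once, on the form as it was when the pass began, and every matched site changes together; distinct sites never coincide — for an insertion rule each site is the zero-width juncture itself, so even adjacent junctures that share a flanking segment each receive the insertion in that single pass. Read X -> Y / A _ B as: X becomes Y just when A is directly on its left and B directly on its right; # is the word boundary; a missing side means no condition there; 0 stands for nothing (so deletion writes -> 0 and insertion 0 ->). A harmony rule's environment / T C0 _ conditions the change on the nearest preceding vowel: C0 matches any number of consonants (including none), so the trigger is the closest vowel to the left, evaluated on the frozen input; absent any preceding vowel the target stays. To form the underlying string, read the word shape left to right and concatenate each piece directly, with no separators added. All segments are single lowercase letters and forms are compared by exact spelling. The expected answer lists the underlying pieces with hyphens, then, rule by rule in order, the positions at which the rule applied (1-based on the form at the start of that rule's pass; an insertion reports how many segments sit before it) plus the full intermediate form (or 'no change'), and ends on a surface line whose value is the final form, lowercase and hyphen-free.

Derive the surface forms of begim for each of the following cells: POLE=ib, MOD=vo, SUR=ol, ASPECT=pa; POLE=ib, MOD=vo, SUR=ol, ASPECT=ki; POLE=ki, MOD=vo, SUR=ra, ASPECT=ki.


cell POLE=ib, MOD=vo, SUR=ol, ASPECT=pa:
underlying: begim-ka-uf-og-rr
1. o -> e, u -> i / F C0 _: no change
2. 0 -> a / C _ C #: inserts after position(s) 12: begimkaufograr
surface: begimkaufograr

cell POLE=ib, MOD=vo, SUR=ol, ASPECT=ki:
underlying: begim-bg-uf-og-rr
1. o -> e, u -> i / F C0 _: fires at position(s) 8: begimbgifogrr
2. 0 -> a / C _ C #: inserts after position(s) 12: begimbgifograr
surface: begimbgifograr

cell POLE=ki, MOD=vo, SUR=ra, ASPECT=ki:
underlying: begim-bg-uf-p-mle
1. o -> e, u -> i / F C0 _: fires at position(s) 8: begimbgifpmle
2. 0 -> a / C _ C #: no change
surface: begimbgifpmle


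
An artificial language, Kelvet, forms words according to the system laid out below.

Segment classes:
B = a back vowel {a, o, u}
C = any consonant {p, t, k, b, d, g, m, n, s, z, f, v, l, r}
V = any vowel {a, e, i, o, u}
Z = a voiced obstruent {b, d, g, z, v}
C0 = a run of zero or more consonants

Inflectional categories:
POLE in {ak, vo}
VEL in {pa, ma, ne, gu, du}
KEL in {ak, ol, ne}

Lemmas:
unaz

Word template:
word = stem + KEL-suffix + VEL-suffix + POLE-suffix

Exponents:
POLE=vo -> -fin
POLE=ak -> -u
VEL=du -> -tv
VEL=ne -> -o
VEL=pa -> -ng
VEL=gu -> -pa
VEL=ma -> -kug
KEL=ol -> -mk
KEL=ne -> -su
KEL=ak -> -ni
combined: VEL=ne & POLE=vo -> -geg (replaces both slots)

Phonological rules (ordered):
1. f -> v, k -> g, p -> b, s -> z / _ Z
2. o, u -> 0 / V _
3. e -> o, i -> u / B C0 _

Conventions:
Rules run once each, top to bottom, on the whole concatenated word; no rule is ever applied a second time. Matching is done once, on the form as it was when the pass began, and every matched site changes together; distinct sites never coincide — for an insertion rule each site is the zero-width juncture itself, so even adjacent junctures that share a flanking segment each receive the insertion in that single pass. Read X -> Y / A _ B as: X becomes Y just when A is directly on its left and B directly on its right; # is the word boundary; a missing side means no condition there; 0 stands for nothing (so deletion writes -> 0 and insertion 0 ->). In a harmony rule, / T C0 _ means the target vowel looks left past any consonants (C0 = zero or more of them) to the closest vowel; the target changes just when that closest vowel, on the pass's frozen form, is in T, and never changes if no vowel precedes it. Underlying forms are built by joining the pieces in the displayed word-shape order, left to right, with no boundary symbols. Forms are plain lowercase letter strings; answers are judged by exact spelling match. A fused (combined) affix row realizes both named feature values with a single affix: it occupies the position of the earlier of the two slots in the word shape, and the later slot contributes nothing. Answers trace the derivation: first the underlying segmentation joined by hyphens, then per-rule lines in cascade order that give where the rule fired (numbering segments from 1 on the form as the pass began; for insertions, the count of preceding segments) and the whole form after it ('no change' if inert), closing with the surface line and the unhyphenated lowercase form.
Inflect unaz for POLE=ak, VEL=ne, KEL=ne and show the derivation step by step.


underlying: unaz-su-o-u
1. f -> v, k -> g, p -> b, s -> z / _ Z: no change
2. o, u -> 0 / V _: fires at position(s) 7, 8: unazsu
3. e -> o, i -> u / B C0 _: no change
surface: unazsu


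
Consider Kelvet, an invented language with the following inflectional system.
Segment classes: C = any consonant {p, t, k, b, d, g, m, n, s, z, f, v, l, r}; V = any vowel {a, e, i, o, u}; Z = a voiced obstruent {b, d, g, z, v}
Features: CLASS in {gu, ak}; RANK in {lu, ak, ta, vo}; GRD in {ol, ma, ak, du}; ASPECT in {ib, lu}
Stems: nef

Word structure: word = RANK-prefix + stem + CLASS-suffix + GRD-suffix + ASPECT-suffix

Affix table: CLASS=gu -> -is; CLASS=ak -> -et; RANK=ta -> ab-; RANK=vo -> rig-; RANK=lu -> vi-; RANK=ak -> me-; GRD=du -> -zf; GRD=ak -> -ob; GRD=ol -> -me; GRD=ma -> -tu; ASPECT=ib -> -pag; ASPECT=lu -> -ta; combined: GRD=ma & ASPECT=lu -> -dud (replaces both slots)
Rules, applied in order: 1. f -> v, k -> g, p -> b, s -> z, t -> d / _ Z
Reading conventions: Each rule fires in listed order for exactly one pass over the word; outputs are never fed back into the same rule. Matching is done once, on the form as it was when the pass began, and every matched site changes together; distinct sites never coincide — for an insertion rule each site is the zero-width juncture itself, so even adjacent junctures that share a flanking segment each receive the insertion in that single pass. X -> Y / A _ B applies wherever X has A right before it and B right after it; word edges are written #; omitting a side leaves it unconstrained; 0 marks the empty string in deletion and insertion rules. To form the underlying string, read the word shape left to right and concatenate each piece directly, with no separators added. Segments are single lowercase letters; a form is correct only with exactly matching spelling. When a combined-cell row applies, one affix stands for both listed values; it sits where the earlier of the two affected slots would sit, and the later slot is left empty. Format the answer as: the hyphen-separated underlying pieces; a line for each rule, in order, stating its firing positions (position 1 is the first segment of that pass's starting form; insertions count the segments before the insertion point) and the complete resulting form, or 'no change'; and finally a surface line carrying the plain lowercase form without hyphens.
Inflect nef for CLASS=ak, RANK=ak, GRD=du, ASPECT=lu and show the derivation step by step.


underlying: me-nef-et-zf-ta
1. f -> v, k -> g, p -> b, s -> z, t -> d / _ Z: fires at position(s) 7: menefedzfta
surface: menefedzfta


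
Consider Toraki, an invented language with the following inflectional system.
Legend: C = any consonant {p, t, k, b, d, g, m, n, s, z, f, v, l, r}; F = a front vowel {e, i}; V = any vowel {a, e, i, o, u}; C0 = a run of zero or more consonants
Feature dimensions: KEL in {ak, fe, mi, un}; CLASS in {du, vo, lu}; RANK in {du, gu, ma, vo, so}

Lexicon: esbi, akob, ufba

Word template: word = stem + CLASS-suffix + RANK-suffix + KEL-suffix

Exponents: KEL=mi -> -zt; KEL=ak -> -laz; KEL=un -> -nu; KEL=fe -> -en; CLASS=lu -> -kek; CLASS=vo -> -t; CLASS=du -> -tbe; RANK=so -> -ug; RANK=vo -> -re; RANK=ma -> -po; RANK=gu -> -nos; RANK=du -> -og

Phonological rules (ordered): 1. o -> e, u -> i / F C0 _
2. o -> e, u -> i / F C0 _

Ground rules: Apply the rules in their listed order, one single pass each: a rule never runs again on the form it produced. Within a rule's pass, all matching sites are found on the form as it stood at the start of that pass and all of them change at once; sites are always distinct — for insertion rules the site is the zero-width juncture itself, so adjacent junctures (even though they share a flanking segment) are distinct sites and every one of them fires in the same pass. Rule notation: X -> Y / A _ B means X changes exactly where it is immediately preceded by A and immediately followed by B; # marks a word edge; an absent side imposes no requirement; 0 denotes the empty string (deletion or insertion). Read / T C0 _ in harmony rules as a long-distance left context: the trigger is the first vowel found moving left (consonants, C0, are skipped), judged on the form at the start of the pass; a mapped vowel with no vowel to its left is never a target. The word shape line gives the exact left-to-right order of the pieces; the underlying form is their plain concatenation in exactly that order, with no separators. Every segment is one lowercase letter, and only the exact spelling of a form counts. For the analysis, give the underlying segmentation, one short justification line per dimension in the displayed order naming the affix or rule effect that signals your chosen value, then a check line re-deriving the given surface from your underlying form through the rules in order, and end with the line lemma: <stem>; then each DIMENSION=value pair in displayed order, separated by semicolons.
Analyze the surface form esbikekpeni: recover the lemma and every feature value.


underlying: esbi-kek-po-nu
KEL=un - signalled by the affix -nu
CLASS=lu - signalled by the affix -kek
RANK=ma - signalled by the affix -po
check: esbikekponu -> esbikekpenu -> esbikekpeni
lemma: esbi; KEL=un; CLASS=lu; RANK=ma


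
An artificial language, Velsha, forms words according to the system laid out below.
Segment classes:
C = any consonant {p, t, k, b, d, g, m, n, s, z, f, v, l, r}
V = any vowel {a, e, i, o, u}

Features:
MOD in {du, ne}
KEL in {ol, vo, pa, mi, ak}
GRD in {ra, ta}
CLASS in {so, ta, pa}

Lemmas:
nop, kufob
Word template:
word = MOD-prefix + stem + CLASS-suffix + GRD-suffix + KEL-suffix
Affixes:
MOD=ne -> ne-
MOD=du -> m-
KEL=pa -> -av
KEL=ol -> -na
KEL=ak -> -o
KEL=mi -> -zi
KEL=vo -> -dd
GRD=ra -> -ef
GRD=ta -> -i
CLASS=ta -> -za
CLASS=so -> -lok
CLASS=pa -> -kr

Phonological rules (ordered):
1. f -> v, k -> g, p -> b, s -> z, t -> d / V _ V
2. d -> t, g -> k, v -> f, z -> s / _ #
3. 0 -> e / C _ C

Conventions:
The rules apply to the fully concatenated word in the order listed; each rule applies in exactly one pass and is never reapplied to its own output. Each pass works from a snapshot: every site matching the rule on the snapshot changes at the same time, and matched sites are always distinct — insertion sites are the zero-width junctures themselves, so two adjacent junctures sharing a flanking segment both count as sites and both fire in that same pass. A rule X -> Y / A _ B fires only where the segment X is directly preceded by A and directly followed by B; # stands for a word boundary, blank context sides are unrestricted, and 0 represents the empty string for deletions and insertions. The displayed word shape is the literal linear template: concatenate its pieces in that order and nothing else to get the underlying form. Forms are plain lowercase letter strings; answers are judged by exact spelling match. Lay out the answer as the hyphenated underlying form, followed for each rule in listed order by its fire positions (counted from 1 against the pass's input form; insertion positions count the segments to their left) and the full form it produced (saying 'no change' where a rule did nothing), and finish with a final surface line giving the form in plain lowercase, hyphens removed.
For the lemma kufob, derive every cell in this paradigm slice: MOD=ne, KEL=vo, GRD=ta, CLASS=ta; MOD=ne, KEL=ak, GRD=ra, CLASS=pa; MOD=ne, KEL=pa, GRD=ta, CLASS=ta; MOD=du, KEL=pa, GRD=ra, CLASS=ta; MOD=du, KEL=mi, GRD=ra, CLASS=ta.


cell MOD=ne, KEL=vo, GRD=ta, CLASS=ta:
underlying: ne-kufob-za-i-dd
1. f -> v, k -> g, p -> b, s -> z, t -> d / V _ V: fires at position(s) 3, 5: neguvobzaidd
2. d -> t, g -> k, v -> f, z -> s / _ #: fires at position(s) 12: neguvobzaidt
3. 0 -> e / C _ C: inserts after position(s) 7, 11: neguvobezaidet
surface: neguvobezaidet

cell MOD=ne, KEL=ak, GRD=ra, CLASS=pa:
underlying: ne-kufob-kr-ef-o
1. f -> v, k -> g, p -> b, s -> z, t -> d / V _ V: fires at position(s) 3, 5, 11: neguvobkrevo
2. d -> t, g -> k, v -> f, z -> s / _ #: no change
3. 0 -> e / C _ C: inserts after position(s) 7, 8: neguvobekerevo
surface: neguvobekerevo

cell MOD=ne, KEL=pa, GRD=ta, CLASS=ta:
underlying: ne-kufob-za-i-av
1. f -> v, k -> g, p -> b, s -> z, t -> d / V _ V: fires at position(s) 3, 5: neguvobzaiav
2. d -> t, g -> k, v -> f, z -> s / _ #: fires at position(s) 12: neguvobzaiaf
3. 0 -> e / C _ C: inserts after position(s) 7: neguvobezaiaf
surface: neguvobezaiaf

cell MOD=du, KEL=pa, GRD=ra, CLASS=ta:
underlying: m-kufob-za-ef-av
1. f -> v, k -> g, p -> b, s -> z, t -> d / V _ V: fires at position(s) 4, 10: mkuvobzaevav
2. d -> t, g -> k, v -> f, z -> s / _ #: fires at position(s) 12: mkuvobzaevaf
3. 0 -> e / C _ C: inserts after position(s) 1, 6: mekuvobezaevaf
surface: mekuvobezaevaf

cell MOD=du, KEL=mi, GRD=ra, CLASS=ta:
underlying: m-kufob-za-ef-zi
1. f -> v, k -> g, p -> b, s -> z, t -> d / V _ V: fires at position(s) 4: mkuvobzaefzi
2. d -> t, g -> k, v -> f, z -> s / _ #: no change
3. 0 -> e / C _ C: inserts after position(s) 1, 6, 10: mekuvobezaefezi
surface: mekuvobezaefezi


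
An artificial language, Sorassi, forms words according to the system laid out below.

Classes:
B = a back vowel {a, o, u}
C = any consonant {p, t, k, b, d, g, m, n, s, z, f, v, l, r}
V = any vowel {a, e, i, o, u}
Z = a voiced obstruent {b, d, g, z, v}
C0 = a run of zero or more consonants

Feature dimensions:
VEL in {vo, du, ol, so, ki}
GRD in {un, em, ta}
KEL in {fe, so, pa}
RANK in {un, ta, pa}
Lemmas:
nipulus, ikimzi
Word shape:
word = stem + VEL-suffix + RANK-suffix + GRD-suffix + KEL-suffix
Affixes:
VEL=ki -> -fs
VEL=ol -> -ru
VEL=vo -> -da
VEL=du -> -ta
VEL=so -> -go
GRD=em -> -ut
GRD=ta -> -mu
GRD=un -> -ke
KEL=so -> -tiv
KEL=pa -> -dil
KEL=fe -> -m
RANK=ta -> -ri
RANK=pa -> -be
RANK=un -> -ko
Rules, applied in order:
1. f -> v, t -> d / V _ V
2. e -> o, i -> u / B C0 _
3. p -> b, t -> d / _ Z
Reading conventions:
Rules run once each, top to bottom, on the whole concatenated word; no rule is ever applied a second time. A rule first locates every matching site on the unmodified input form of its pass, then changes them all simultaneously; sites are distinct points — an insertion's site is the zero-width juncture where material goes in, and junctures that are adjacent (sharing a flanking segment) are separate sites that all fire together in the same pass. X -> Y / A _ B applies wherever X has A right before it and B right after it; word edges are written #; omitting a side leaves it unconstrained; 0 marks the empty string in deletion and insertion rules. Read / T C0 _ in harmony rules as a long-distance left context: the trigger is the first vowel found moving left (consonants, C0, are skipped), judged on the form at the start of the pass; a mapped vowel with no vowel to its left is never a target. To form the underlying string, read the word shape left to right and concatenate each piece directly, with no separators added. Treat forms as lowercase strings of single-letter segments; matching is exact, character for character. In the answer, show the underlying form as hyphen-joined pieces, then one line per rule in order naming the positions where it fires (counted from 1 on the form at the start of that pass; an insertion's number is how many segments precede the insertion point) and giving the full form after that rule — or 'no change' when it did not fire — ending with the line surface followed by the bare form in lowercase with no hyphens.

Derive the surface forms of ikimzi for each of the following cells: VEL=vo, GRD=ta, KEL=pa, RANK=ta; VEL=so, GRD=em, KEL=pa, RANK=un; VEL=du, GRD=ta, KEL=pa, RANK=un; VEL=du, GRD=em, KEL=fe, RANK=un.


cell VEL=vo, GRD=ta, KEL=pa, RANK=ta:
underlying: ikimzi-da-ri-mu-dil
1. f -> v, t -> d / V _ V: no change
2. e -> o, i -> u / B C0 _: fires at position(s) 10, 14: ikimzidarumudul
3. p -> b, t -> d / _ Z: no change
surface: ikimzidarumudul

cell VEL=so, GRD=em, KEL=pa, RANK=un:
underlying: ikimzi-go-ko-ut-dil
1. f -> v, t -> d / V _ V: no change
2. e -> o, i -> u / B C0 _: fires at position(s) 14: ikimzigokoutdul
3. p -> b, t -> d / _ Z: fires at position(s) 12: ikimzigokouddul
surface: ikimzigokouddul

cell VEL=du, GRD=ta, KEL=pa, RANK=un:
underlying: ikimzi-ta-ko-mu-dil
1. f -> v, t -> d / V _ V: fires at position(s) 7: ikimzidakomudil
2. e -> o, i -> u / B C0 _: fires at position(s) 14: ikimzidakomudul
3. p -> b, t -> d / _ Z: no change
surface: ikimzidakomudul

cell VEL=du, GRD=em, KEL=fe, RANK=un:
underlying: ikimzi-ta-ko-ut-m
1. f -> v, t -> d / V _ V: fires at position(s) 7: ikimzidakoutm
2. e -> o, i -> u / B C0 _: no change
3. p -> b, t -> d / _ Z: no change
surface: ikimzidakoutm


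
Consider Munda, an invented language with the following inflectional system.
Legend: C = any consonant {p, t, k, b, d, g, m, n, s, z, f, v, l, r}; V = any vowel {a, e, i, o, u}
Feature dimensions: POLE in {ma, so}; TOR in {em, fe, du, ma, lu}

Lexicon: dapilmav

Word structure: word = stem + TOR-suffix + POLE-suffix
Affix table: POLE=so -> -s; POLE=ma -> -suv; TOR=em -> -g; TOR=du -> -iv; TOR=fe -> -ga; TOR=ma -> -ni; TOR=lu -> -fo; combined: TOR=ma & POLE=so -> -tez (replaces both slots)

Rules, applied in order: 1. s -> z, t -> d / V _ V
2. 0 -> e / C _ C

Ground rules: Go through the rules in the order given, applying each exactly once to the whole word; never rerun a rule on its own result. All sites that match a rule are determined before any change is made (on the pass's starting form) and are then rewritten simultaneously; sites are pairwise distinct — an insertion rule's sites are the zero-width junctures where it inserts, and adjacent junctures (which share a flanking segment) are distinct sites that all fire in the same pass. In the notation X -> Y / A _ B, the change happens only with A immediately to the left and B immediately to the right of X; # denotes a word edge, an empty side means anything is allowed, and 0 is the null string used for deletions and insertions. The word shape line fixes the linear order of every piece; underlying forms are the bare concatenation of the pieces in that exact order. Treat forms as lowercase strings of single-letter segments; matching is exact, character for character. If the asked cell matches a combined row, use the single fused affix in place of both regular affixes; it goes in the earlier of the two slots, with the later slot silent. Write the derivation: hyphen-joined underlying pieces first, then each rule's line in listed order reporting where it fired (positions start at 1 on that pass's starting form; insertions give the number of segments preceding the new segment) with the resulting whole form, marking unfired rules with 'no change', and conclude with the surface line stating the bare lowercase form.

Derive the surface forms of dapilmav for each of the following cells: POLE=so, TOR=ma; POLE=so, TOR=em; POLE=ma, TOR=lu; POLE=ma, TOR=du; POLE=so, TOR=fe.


cell POLE=so, TOR=ma:
underlying: dapilmav-tez
1. s -> z, t -> d / V _ V: no change
2. 0 -> e / C _ C: inserts after position(s) 5, 8: dapilemavetez
surface: dapilemavetez

cell POLE=so, TOR=em:
underlying: dapilmav-g-s
1. s -> z, t -> d / V _ V: no change
2. 0 -> e / C _ C: inserts after position(s) 5, 8, 9: dapilemaveges
surface: dapilemaveges

cell POLE=ma, TOR=lu:
underlying: dapilmav-fo-suv
1. s -> z, t -> d / V _ V: fires at position(s) 11: dapilmavfozuv
2. 0 -> e / C _ C: inserts after position(s) 5, 8: dapilemavefozuv
surface: dapilemavefozuv

cell POLE=ma, TOR=du:
underlying: dapilmav-iv-suv
1. s -> z, t -> d / V _ V: no change
2. 0 -> e / C _ C: inserts after position(s) 5, 10: dapilemavivesuv
surface: dapilemavivesuv

cell POLE=so, TOR=fe:
underlying: dapilmav-ga-s
1. s -> z, t -> d / V _ V: no change
2. 0 -> e / C _ C: inserts after position(s) 5, 8: dapilemavegas
surface: dapilemavegas


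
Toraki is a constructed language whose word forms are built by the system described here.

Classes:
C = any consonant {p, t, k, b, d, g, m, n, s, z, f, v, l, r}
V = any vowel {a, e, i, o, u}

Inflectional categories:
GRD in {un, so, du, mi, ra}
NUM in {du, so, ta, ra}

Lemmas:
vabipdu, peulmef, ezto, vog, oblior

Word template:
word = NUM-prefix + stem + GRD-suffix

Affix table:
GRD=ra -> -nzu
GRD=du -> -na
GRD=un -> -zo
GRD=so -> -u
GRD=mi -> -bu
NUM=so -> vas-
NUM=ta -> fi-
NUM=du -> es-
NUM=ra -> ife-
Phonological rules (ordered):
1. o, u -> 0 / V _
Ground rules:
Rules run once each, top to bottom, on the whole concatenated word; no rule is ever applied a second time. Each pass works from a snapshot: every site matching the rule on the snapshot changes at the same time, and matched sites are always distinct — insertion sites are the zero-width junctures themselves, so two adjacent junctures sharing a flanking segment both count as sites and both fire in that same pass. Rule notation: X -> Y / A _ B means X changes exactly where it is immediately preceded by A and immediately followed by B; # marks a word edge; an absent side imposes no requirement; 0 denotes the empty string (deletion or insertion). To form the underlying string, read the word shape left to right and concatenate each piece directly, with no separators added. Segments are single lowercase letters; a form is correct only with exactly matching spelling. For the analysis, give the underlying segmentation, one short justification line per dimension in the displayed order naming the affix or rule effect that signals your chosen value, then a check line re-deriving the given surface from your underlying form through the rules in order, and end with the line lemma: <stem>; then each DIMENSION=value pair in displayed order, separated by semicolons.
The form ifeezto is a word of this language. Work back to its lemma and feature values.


underlying: ife-ezto-u
GRD=so - signalled by the affix -u
NUM=ra - signalled by the affix ife-
check: ifeeztou -> ifeezto
lemma: ezto; GRD=so; NUM=ra


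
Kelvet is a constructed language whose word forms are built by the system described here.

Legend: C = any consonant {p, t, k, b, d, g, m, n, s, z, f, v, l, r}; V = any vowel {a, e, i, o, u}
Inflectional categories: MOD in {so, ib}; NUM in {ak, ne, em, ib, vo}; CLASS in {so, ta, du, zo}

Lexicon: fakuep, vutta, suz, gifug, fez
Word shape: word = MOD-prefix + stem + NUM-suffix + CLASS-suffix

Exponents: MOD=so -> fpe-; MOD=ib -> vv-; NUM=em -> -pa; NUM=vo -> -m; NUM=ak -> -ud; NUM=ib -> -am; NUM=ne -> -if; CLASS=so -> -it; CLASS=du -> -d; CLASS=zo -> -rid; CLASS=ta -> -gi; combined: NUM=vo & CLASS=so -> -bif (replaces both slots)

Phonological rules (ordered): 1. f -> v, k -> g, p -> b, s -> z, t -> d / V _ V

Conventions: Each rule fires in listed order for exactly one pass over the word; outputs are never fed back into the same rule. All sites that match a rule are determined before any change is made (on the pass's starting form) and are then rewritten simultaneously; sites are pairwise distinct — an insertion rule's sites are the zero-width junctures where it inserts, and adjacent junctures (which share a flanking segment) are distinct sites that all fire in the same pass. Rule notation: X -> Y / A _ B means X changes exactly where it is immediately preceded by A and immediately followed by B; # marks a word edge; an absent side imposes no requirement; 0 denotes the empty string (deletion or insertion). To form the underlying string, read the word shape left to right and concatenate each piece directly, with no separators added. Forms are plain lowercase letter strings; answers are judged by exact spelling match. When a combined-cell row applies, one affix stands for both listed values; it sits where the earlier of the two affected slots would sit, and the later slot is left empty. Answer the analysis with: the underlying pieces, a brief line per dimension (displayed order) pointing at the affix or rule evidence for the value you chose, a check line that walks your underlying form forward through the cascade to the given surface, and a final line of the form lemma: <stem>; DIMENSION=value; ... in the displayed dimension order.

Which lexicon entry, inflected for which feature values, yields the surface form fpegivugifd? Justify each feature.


underlying: fpe-gifug-if-d
MOD=so - signalled by the affix fpe-
NUM=ne - signalled by the affix -if
CLASS=du - signalled by the affix -d
check: fpegifugifd -> fpegivugifd
lemma: gifug; MOD=so; NUM=ne; CLASS=du


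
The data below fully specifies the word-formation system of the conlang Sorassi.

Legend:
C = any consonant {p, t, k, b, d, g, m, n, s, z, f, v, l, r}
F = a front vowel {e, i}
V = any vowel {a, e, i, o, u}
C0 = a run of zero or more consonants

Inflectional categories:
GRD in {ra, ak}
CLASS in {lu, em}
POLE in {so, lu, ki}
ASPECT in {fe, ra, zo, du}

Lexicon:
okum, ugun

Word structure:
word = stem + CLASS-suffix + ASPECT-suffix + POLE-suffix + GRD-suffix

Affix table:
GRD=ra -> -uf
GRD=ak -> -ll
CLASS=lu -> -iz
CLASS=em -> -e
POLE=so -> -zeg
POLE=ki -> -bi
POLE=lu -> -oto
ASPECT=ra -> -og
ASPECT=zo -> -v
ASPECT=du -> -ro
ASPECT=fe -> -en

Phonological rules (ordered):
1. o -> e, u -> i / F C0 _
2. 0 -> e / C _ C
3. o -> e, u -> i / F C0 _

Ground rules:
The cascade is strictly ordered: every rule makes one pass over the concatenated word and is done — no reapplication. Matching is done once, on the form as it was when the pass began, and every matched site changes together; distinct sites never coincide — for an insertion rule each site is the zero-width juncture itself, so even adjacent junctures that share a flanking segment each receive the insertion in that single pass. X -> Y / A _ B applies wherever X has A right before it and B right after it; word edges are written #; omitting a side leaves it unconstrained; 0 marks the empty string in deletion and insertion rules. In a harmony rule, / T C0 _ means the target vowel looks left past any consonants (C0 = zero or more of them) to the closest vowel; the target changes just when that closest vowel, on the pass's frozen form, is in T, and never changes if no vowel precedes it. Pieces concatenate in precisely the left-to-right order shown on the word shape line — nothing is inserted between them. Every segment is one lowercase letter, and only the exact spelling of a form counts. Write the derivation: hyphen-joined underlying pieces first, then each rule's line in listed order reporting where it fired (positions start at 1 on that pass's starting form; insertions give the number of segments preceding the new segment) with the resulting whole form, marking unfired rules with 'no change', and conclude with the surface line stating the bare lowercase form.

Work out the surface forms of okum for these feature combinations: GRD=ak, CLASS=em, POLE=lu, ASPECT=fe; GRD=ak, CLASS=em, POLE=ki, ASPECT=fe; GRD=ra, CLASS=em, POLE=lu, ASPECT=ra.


cell GRD=ak, CLASS=em, POLE=lu, ASPECT=fe:
underlying: okum-e-en-oto-ll
1. o -> e, u -> i / F C0 _: fires at position(s) 8: okumeenetoll
2. 0 -> e / C _ C: inserts after position(s) 11: okumeenetolel
3. o -> e, u -> i / F C0 _: fires at position(s) 10: okumeenetelel
surface: okumeenetelel

cell GRD=ak, CLASS=em, POLE=ki, ASPECT=fe:
underlying: okum-e-en-bi-ll
1. o -> e, u -> i / F C0 _: no change
2. 0 -> e / C _ C: inserts after position(s) 7, 10: okumeenebilel
3. o -> e, u -> i / F C0 _: no change
surface: okumeenebilel

cell GRD=ra, CLASS=em, POLE=lu, ASPECT=ra:
underlying: okum-e-og-oto-uf
1. o -> e, u -> i / F C0 _: fires at position(s) 6: okumeegotouf
2. 0 -> e / C _ C: no change
3. o -> e, u -> i / F C0 _: fires at position(s) 8: okumeegetouf
surface: okumeegetouf


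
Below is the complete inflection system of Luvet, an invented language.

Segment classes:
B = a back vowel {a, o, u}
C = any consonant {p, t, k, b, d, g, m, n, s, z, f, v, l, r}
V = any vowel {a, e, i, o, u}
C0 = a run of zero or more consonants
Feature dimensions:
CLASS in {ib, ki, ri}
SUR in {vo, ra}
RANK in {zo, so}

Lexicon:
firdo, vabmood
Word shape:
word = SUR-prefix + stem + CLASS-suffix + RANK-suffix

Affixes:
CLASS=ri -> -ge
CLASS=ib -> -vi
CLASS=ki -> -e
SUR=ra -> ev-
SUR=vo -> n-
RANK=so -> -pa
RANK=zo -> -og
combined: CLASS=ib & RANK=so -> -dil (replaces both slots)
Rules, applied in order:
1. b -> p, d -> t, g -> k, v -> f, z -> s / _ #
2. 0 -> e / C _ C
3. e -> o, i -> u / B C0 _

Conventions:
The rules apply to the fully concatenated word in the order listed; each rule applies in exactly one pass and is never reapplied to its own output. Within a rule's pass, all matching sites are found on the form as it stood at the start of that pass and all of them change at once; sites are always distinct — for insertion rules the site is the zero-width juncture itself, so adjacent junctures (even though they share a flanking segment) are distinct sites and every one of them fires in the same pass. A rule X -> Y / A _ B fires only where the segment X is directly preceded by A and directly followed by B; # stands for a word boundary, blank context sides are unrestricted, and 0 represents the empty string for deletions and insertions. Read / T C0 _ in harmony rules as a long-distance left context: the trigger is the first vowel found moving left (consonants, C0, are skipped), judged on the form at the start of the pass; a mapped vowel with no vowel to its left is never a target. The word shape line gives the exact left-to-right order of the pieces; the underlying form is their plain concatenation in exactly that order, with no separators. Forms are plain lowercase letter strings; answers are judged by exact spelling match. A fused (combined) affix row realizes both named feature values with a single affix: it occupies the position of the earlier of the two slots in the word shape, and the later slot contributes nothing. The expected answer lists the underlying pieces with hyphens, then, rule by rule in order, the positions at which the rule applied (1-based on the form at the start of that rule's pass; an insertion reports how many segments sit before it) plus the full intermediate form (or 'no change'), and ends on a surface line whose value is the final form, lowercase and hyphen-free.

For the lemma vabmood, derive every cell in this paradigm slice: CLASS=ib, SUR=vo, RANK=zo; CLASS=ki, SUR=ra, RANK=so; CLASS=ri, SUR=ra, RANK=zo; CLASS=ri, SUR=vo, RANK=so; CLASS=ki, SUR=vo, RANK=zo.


cell CLASS=ib, SUR=vo, RANK=zo:
underlying: n-vabmood-vi-og
1. b -> p, d -> t, g -> k, v -> f, z -> s / _ #: fires at position(s) 12: nvabmoodviok
2. 0 -> e / C _ C: inserts after position(s) 1, 4, 8: nevabemoodeviok
3. e -> o, i -> u / B C0 _: fires at position(s) 6, 11: nevabomoodoviok
surface: nevabomoodoviok

cell CLASS=ki, SUR=ra, RANK=so:
underlying: ev-vabmood-e-pa
1. b -> p, d -> t, g -> k, v -> f, z -> s / _ #: no change
2. 0 -> e / C _ C: inserts after position(s) 2, 5: evevabemoodepa
3. e -> o, i -> u / B C0 _: fires at position(s) 7, 12: evevabomoodopa
surface: evevabomoodopa

cell CLASS=ri, SUR=ra, RANK=zo:
underlying: ev-vabmood-ge-og
1. b -> p, d -> t, g -> k, v -> f, z -> s / _ #: fires at position(s) 13: evvabmoodgeok
2. 0 -> e / C _ C: inserts after position(s) 2, 5, 9: evevabemoodegeok
3. e -> o, i -> u / B C0 _: fires at position(s) 7, 12: evevabomoodogeok
surface: evevabomoodogeok

cell CLASS=ri, SUR=vo, RANK=so:
underlying: n-vabmood-ge-pa
1. b -> p, d -> t, g -> k, v -> f, z -> s / _ #: no change
2. 0 -> e / C _ C: inserts after position(s) 1, 4, 8: nevabemoodegepa
3. e -> o, i -> u / B C0 _: fires at position(s) 6, 11: nevabomoodogepa
surface: nevabomoodogepa

cell CLASS=ki, SUR=vo, RANK=zo:
underlying: n-vabmood-e-og
1. b -> p, d -> t, g -> k, v -> f, z -> s / _ #: fires at position(s) 11: nvabmoodeok
2. 0 -> e / C _ C: inserts after position(s) 1, 4: nevabemoodeok
3. e -> o, i -> u / B C0 _: fires at position(s) 6, 11: nevabomoodook
surface: nevabomoodook
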